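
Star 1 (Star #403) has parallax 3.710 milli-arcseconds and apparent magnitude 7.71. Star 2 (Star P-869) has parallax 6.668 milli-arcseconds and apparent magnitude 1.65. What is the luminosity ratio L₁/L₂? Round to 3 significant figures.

d₁ = 1/p₁ = 1/0.003710″ = 269.54 pc; d₂ = 1/p₂ = 1/0.006668″ = 149.97 pc.
M₁ = m₁ − 5 log₁₀ d₁ + 5 = 7.71 − 12.1531 + 5 = 0.5569.
M₂ = 1.65 − 10.8800 + 5 = -4.2300.
L₁/L₂ = 10^(0.4(M₂ − M₁)) = 10^(0.4 × (-4.7869)) = 10^(-1.91476) = 0.012169.

L₁/L₂ = 0.0122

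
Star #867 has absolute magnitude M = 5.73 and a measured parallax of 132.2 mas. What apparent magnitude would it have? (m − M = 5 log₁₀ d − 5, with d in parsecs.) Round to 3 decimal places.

d = 1/p = 1/0.1322″ = 7.5643 pc.
m − M = 5 log₁₀ d − 5 = 5 log₁₀(7.5643) − 5 = 4.3938 − 5 = -0.6062.
m = M + (m − M) = 5.73 + (-0.6062) = 5.124.

m = 5.124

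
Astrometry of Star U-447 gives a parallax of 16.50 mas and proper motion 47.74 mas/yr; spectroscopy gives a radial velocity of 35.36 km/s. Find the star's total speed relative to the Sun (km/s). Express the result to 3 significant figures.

37.9 km/s

d = 1/p = 1/0.01650″ = 60.606 pc.
μ = 47.74 mas/yr = 0.04774 ″/yr.
v_t = 4.740 μ d = 4.740 × 0.04774 × 60.606 = 13.714 km/s.
v = √(v_r² + v_t²) = √(35.36² + 13.714²) = √1438.4 = 37.926 km/s.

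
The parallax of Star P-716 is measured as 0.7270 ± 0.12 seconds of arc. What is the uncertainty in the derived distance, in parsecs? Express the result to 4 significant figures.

0.2270 pc

d = 1/p, so σ_d = σ_p / p².
σ_d = 0.120 / (0.7270)² = 0.120 / 0.52853 = 0.22704 pc.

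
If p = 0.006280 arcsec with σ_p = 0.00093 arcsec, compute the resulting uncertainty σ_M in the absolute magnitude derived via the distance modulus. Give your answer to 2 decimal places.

M = m − 5 log₁₀ d + 5 = m + 5 log₁₀ p + 5, so ∂M/∂p = 5/(p ln 10).
σ_M = (5/ln 10) · (σ_p/p) = 2.1715 × 0.00093/0.006280 = 2.1715 × 0.14809 = 0.32158.

σ_M = 0.32 mag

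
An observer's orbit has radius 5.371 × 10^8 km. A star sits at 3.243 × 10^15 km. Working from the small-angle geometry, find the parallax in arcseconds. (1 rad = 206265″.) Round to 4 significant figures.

0.03416 arcsec

θ ≈ B/d = (5.371 × 10^8) / (3.243 × 10^15) = 1.6562 × 10^-7 rad.
In arcseconds: 1.6562 × 10^-7 × 206265 = 0.034162″.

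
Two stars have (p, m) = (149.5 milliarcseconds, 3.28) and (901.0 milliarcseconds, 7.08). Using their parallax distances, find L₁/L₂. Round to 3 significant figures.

d₁ = 1/p₁ = 1/0.1495″ = 6.689 pc; d₂ = 1/p₂ = 1/0.9010″ = 1.1099 pc.
M₁ = m₁ − 5 log₁₀ d₁ + 5 = 3.28 − 4.1268 + 5 = 4.1532.
M₂ = 7.08 − 0.2264 + 5 = 11.8536.
L₁/L₂ = 10^(0.4(M₂ − M₁)) = 10^(0.4 × 7.7004) = 10^3.08016 = 1202.7.

L₁/L₂ = 1200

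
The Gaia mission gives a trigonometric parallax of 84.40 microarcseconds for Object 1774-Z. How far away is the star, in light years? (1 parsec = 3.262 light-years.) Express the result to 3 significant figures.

p = 84.40 microarcseconds = 0.00008440 arcsec.
d = 1/p = 1/0.00008440 = 11848 pc.
In light-years: 11848 × 3.262 = 38648 ly.

38600 light years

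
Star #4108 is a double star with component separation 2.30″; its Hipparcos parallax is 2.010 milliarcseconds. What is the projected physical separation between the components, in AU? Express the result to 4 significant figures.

d = 1/p = 1/0.002010″ = 497.51 pc.
At distance d (pc), an angle of θ arcsec spans θ·d AU: s = 2.30 × 497.51 = 1144.3 AU.

1144 AU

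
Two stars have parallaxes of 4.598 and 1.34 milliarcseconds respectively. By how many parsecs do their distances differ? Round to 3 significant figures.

d_A = 1/0.004598″ = 217.49 pc; d_B = 1/0.001340″ = 746.27 pc.
|d_B − d_A| = |746.27 − 217.49| = 528.78 pc.

529 pc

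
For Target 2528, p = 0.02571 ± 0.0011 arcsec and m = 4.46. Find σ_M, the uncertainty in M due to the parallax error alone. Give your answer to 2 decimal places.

M = m − 5 log₁₀ d + 5 = m + 5 log₁₀ p + 5, so ∂M/∂p = 5/(p ln 10).
σ_M = (5/ln 10) · (σ_p/p) = 2.1715 × 0.0011/0.02571 = 2.1715 × 0.042785 = 0.092908.

σ_M = 0.09 mag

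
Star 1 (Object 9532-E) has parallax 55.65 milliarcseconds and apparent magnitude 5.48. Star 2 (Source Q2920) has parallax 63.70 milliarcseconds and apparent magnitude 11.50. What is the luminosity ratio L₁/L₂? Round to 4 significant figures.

d₁ = 1/p₁ = 1/0.05565″ = 17.969 pc; d₂ = 1/p₂ = 1/0.06370″ = 15.699 pc.
M₁ = m₁ − 5 log₁₀ d₁ + 5 = 5.48 − 6.2726 + 5 = 4.2074.
M₂ = 11.50 − 5.9794 + 5 = 10.5206.
L₁/L₂ = 10^(0.4(M₂ − M₁)) = 10^(0.4 × 6.3132) = 10^2.52528 = 335.18.

L₁/L₂ = 335.2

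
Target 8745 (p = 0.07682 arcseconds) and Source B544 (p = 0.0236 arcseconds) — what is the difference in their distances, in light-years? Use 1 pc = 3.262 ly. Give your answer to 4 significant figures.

d_A = 1/0.07682″ = 13.017 pc; d_B = 1/0.02360″ = 42.373 pc.
|d_B − d_A| = |42.373 − 13.017| = 29.356 pc = 29.356 × 3.262 ly = 95.759 ly.

95.76 ly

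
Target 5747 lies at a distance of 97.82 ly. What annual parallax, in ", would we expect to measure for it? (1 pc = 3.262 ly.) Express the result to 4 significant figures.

d = 97.82 ly ÷ 3.262 = 29.988 pc.
p = 1/d = 1/29.988 = 0.033347 arcsec.

0.03335 "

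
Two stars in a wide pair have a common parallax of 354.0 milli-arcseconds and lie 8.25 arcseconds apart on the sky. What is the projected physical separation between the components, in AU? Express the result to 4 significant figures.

d = 1/p = 1/0.3540″ = 2.8249 pc.
At distance d (pc), an angle of θ arcsec spans θ·d AU: s = 8.25 × 2.8249 = 23.305 AU.

23.31 AU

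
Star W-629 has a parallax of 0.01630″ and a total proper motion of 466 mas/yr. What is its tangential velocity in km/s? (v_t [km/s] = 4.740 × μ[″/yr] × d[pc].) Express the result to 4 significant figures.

135.5 km/s

d = 1/p = 1/0.01630″ = 61.35 pc.
μ = 466 mas/yr = 0.466 ″/yr.
v_t = 4.74 × μ × d = 4.74 × 0.466 × 61.35 = 135.51 km/s.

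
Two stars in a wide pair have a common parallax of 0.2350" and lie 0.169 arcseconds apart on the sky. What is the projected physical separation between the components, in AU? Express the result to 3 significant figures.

d = 1/p = 1/0.2350″ = 4.2553 pc.
At distance d (pc), an angle of θ arcsec spans θ·d AU: s = 0.169 × 4.2553 = 0.71915 AU.

0.719 AU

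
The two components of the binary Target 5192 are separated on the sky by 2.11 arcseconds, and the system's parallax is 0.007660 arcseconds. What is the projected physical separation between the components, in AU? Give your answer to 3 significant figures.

275 AU

d = 1/p = 1/0.007660″ = 130.55 pc.
At distance d (pc), an angle of θ arcsec spans θ·d AU: s = 2.11 × 130.55 = 275.46 AU.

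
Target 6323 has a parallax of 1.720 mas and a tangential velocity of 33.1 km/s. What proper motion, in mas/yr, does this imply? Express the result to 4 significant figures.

d = 1/p = 1/0.001720″ = 581.4 pc.
μ = v_t / (4.74 d) = 33.1 / (4.74 × 581.4) = 33.1 / 2755.8 = 0.012011 ″/yr = 12.011 mas/yr.

12.01 mas/yr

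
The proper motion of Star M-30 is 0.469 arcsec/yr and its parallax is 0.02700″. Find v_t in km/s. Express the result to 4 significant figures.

d = 1/p = 1/0.02700″ = 37.037 pc.
v_t = 4.74 × μ × d = 4.74 × 0.469 × 37.037 = 82.335 km/s.

82.34 km/s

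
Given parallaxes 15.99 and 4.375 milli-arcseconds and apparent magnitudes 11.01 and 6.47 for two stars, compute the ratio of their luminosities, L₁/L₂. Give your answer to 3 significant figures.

L₁/L₂ = 0.00114

d₁ = 1/p₁ = 1/0.01599″ = 62.539 pc; d₂ = 1/p₂ = 1/0.004375″ = 228.57 pc.
M₁ = m₁ − 5 log₁₀ d₁ + 5 = 11.01 − 8.9808 + 5 = 7.0292.
M₂ = 6.47 − 11.7951 + 5 = -0.3251.
L₁/L₂ = 10^(0.4(M₂ − M₁)) = 10^(0.4 × (-7.3543)) = 10^(-2.94172) = 0.0011436.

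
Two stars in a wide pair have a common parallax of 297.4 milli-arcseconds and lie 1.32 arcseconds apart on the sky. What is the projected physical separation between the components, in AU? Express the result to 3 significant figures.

4.44 AU

d = 1/p = 1/0.2974″ = 3.3625 pc.
At distance d (pc), an angle of θ arcsec spans θ·d AU: s = 1.32 × 3.3625 = 4.4385 AU.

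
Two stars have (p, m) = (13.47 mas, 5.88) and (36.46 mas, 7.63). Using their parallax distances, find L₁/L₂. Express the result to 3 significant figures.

d₁ = 1/p₁ = 1/0.01347″ = 74.239 pc; d₂ = 1/p₂ = 1/0.03646″ = 27.427 pc.
M₁ = m₁ − 5 log₁₀ d₁ + 5 = 5.88 − 9.3532 + 5 = 1.5268.
M₂ = 7.63 − 7.1909 + 5 = 5.4391.
L₁/L₂ = 10^(0.4(M₂ − M₁)) = 10^(0.4 × 3.9123) = 10^1.56492 = 36.721.

L₁/L₂ = 36.7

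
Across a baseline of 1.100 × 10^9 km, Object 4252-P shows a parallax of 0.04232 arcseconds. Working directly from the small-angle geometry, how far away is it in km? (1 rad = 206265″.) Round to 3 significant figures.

θ = 0.04232″ = 0.04232/206265 = 2.0517 × 10^-7 rad.
d = B/θ = (1.100 × 10^9) / (2.0517 × 10^-7) = 5.3614 × 10^15 km.

5.36 × 10^15 km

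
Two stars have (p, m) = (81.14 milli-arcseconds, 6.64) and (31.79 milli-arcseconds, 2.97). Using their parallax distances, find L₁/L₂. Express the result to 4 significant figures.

L₁/L₂ = 0.005225

d₁ = 1/p₁ = 1/0.08114″ = 12.324 pc; d₂ = 1/p₂ = 1/0.03179″ = 31.456 pc.
M₁ = m₁ − 5 log₁₀ d₁ + 5 = 6.64 − 5.4538 + 5 = 6.1862.
M₂ = 2.97 − 7.4885 + 5 = 0.4815.
L₁/L₂ = 10^(0.4(M₂ − M₁)) = 10^(0.4 × (-5.7047)) = 10^(-2.28188) = 0.0052254.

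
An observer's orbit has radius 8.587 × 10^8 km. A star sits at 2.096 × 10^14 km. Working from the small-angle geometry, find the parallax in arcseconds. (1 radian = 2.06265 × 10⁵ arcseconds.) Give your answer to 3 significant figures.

0.845 arcsec

θ ≈ B/d = (8.587 × 10^8) / (2.096 × 10^14) = 4.0969 × 10^-6 rad.
In arcseconds: 4.0969 × 10^-6 × 206265 = 0.84505″.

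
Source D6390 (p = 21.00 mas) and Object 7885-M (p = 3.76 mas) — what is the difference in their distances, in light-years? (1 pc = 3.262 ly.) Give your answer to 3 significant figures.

712 ly

d_A = 1/0.02100″ = 47.619 pc; d_B = 1/0.003760″ = 265.96 pc.
|d_B − d_A| = |265.96 − 47.619| = 218.34 pc = 218.34 × 3.262 ly = 712.23 ly.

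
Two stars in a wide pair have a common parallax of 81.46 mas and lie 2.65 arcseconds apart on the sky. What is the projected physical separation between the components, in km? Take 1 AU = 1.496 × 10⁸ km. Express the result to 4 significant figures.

d = 1/p = 1/0.08146″ = 12.276 pc.
At distance d (pc), an angle of θ arcsec spans θ·d AU: s = 2.65 × 12.276 = 32.531 AU.
= 32.531 × 1.496 × 10⁸ km = 4.8666 × 10^9 km.

4.867 × 10^9 km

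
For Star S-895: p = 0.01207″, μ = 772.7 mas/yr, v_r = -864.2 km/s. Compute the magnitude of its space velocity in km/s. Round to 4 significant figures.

d = 1/p = 1/0.01207″ = 82.85 pc.
μ = 772.7 mas/yr = 0.7727 ″/yr.
v_t = 4.740 μ d = 4.740 × 0.7727 × 82.85 = 303.45 km/s.
v = √(v_r² + v_t²) = √((-864.2)² + 303.45²) = √838924 = 915.93 km/s.

915.9 km/s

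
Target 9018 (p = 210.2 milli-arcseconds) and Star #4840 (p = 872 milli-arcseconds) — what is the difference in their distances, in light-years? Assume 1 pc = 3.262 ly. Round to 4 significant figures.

11.78 ly

d_A = 1/0.2102″ = 4.7574 pc; d_B = 1/0.8720″ = 1.1468 pc.
|d_B − d_A| = |1.1468 − 4.7574| = 3.6106 pc = 3.6106 × 3.262 ly = 11.778 ly.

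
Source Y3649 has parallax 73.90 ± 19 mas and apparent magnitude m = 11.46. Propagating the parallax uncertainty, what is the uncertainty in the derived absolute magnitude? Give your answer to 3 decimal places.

M = m − 5 log₁₀ d + 5 = m + 5 log₁₀ p + 5, so ∂M/∂p = 5/(p ln 10).
σ_M = (5/ln 10) · (σ_p/p) = 2.1715 × 19/73.90 = 2.1715 × 0.2571 = 0.55829.

σ_M = 0.558 mag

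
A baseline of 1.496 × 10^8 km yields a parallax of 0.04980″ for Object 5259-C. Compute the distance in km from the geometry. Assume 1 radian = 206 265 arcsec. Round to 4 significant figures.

θ = 0.04980″ = 0.04980/206265 = 2.4144 × 10^-7 rad.
d = B/θ = (1.496 × 10^8) / (2.4144 × 10^-7) = 6.1962 × 10^14 km.

6.196 × 10^14 km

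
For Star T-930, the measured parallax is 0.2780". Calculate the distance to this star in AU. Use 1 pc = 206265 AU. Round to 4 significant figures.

742000 AU

d = 1/p = 1/0.2780 = 3.5971 pc.
In AU: 3.5971 × 206265 = 7.4196 × 10^5 AU.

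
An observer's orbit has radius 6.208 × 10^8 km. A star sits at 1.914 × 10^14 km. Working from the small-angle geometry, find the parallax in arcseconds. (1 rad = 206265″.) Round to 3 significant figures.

θ ≈ B/d = (6.208 × 10^8) / (1.914 × 10^14) = 3.2435 × 10^-6 rad.
In arcseconds: 3.2435 × 10^-6 × 206265 = 0.66902″.

0.669 arcsec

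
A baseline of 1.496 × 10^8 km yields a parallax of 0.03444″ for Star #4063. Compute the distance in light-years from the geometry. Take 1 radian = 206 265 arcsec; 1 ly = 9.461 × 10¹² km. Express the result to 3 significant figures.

94.7 ly

θ = 0.03444″ = 0.03444/206265 = 1.6697 × 10^-7 rad.
d = B/θ = (1.496 × 10^8) / (1.6697 × 10^-7) = 8.9597 × 10^14 km = (8.9597 × 10^14) / (9.461 × 10^12) ly = 94.701 ly.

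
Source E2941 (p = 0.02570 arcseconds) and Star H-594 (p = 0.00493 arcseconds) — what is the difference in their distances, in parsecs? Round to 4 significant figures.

163.9 pc

d_A = 1/0.02570″ = 38.911 pc; d_B = 1/0.004930″ = 202.84 pc.
|d_B − d_A| = |202.84 − 38.911| = 163.93 pc.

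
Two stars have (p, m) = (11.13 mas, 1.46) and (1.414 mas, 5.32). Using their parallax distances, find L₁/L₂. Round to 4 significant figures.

L₁/L₂ = 0.5648

d₁ = 1/p₁ = 1/0.01113″ = 89.847 pc; d₂ = 1/p₂ = 1/0.001414″ = 707.21 pc.
M₁ = m₁ − 5 log₁₀ d₁ + 5 = 1.46 − 9.7675 + 5 = -3.3075.
M₂ = 5.32 − 14.2477 + 5 = -3.9277.
L₁/L₂ = 10^(0.4(M₂ − M₁)) = 10^(0.4 × (-0.6202)) = 10^(-0.24808) = 0.56483.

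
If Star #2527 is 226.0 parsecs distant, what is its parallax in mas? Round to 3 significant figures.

p = 1/d = 1/226 = 0.0044248 arcsec.
= 0.0044248 × 1000 = 4.4248 mas.

4.42 mas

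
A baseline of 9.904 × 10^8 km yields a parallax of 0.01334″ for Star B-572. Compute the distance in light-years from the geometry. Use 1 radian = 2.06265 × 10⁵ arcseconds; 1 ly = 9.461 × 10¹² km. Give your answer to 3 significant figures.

1620 ly

θ = 0.01334″ = 0.01334/206265 = 6.4674 × 10^-8 rad.
d = B/θ = (9.904 × 10^8) / (6.4674 × 10^-8) = 1.5314 × 10^16 km = (1.5314 × 10^16) / (9.461 × 10^12) ly = 1618.6 ly.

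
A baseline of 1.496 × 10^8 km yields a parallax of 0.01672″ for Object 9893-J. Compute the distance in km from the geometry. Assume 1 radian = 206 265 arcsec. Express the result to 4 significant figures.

1.846 × 10^15 km

θ = 0.01672″ = 0.01672/206265 = 8.1061 × 10^-8 rad.
d = B/θ = (1.496 × 10^8) / (8.1061 × 10^-8) = 1.8455 × 10^15 km.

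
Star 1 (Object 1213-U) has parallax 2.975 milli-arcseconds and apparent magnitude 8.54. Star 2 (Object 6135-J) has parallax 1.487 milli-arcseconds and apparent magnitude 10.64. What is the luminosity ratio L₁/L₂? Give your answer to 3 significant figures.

L₁/L₂ = 1.73

d₁ = 1/p₁ = 1/0.002975″ = 336.13 pc; d₂ = 1/p₂ = 1/0.001487″ = 672.49 pc.
M₁ = m₁ − 5 log₁₀ d₁ + 5 = 8.54 − 12.6325 + 5 = 0.9075.
M₂ = 10.64 − 14.1384 + 5 = 1.5016.
L₁/L₂ = 10^(0.4(M₂ − M₁)) = 10^(0.4 × 0.5941) = 10^0.23764 = 1.7284.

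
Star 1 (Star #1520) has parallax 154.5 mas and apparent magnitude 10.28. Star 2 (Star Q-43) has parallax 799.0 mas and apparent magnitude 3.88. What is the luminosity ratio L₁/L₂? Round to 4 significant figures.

L₁/L₂ = 0.07366

d₁ = 1/p₁ = 1/0.1545″ = 6.4725 pc; d₂ = 1/p₂ = 1/0.7990″ = 1.2516 pc.
M₁ = m₁ − 5 log₁₀ d₁ + 5 = 10.28 − 4.0554 + 5 = 11.2246.
M₂ = 3.88 − 0.4873 + 5 = 8.3927.
L₁/L₂ = 10^(0.4(M₂ − M₁)) = 10^(0.4 × (-2.8319)) = 10^(-1.13276) = 0.073661.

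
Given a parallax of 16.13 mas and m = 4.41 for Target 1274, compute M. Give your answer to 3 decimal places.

d = 1/p = 1/0.01613″ = 61.996 pc.
m − M = 5 log₁₀(61.996) − 5 = 8.9618 − 5 = 3.9618.
M = m − (m − M) = 4.41 − 3.9618 = 0.448.

M = 0.448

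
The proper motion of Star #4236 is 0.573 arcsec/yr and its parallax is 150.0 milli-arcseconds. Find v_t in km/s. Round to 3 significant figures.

d = 1/p = 1/0.1500″ = 6.6667 pc.
v_t = 4.74 × μ × d = 4.74 × 0.573 × 6.6667 = 18.107 km/s.

18.1 km/s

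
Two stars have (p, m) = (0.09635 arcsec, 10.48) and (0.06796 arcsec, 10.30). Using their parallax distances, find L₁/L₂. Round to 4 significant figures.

L₁/L₂ = 0.4215

d₁ = 1/p₁ = 1/0.09635″ = 10.379 pc; d₂ = 1/p₂ = 1/0.06796″ = 14.715 pc.
M₁ = m₁ − 5 log₁₀ d₁ + 5 = 10.48 − 5.0808 + 5 = 10.3992.
M₂ = 10.30 − 5.8388 + 5 = 9.4612.
L₁/L₂ = 10^(0.4(M₂ − M₁)) = 10^(0.4 × (-0.9380)) = 10^(-0.37520) = 0.4215.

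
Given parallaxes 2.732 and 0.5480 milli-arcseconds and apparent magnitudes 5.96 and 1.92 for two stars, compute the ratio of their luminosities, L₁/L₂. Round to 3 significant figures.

d₁ = 1/p₁ = 1/0.002732″ = 366.03 pc; d₂ = 1/p₂ = 1/0.0005480″ = 1824.8 pc.
M₁ = m₁ − 5 log₁₀ d₁ + 5 = 5.96 − 12.8176 + 5 = -1.8576.
M₂ = 1.92 − 16.3061 + 5 = -9.3861.
L₁/L₂ = 10^(0.4(M₂ − M₁)) = 10^(0.4 × (-7.5285)) = 10^(-3.01140) = 0.00097409.

L₁/L₂ = 0.000974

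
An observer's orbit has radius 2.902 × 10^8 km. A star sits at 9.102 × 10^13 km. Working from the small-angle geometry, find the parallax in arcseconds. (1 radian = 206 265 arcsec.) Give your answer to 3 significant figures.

0.658 arcsec

θ ≈ B/d = (2.902 × 10^8) / (9.102 × 10^13) = 3.1883 × 10^-6 rad.
In arcseconds: 3.1883 × 10^-6 × 206265 = 0.65763″.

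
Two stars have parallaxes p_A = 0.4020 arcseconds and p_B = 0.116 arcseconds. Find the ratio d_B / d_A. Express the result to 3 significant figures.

3.47

Since d = 1/p, d_B/d_A = p_A/p_B.
= 0.4020 / 0.116 = 3.4655.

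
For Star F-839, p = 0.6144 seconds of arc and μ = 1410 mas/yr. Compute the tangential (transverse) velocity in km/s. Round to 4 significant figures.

d = 1/p = 1/0.6144″ = 1.6276 pc.
μ = 1410 mas/yr = 1.41 ″/yr.
v_t = 4.74 × μ × d = 4.74 × 1.41 × 1.6276 = 10.878 km/s.

10.88 km/s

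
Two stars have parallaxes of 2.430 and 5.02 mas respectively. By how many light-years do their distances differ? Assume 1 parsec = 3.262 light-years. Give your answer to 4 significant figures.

692.6 ly

d_A = 1/0.002430″ = 411.52 pc; d_B = 1/0.005020″ = 199.2 pc.
|d_B − d_A| = |199.2 − 411.52| = 212.32 pc = 212.32 × 3.262 ly = 692.59 ly.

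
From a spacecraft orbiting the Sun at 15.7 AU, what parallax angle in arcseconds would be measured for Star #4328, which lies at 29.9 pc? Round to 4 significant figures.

0.5251 arcsec

p (arcsec) = B (AU) / d (pc).
p = 15.7 / 29.9 = 0.52508 arcsec.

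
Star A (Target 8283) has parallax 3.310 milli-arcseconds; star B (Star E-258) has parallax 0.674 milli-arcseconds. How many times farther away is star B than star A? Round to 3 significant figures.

Since d = 1/p, d_B/d_A = p_A/p_B.
= 3.310 / 0.674 = 4.911.

4.91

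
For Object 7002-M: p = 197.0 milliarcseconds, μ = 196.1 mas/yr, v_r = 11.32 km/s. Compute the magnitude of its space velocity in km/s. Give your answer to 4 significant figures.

12.26 km/s

d = 1/p = 1/0.1970″ = 5.0761 pc.
μ = 196.1 mas/yr = 0.1961 ″/yr.
v_t = 4.740 μ d = 4.740 × 0.1961 × 5.0761 = 4.7183 km/s.
v = √(v_r² + v_t²) = √(11.32² + 4.7183²) = √150.405 = 12.264 km/s.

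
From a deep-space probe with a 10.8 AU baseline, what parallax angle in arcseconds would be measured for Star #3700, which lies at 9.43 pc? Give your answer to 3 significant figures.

p (arcsec) = B (AU) / d (pc).
p = 10.8 / 9.43 = 1.1453 arcsec.

1.15 arcsec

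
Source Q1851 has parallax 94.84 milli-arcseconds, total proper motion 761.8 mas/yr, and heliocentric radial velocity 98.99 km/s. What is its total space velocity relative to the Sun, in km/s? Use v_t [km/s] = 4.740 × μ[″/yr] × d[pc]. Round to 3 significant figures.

106 km/s

d = 1/p = 1/0.09484″ = 10.544 pc.
μ = 761.8 mas/yr = 0.7618 ″/yr.
v_t = 4.740 μ d = 4.740 × 0.7618 × 10.544 = 38.074 km/s.
v = √(v_r² + v_t²) = √(98.99² + 38.074²) = √11248.6 = 106.06 km/s.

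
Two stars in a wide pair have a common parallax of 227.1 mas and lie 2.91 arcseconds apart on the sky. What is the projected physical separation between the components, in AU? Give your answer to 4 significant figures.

d = 1/p = 1/0.2271″ = 4.4033 pc.
At distance d (pc), an angle of θ arcsec spans θ·d AU: s = 2.91 × 4.4033 = 12.814 AU.

12.81 AU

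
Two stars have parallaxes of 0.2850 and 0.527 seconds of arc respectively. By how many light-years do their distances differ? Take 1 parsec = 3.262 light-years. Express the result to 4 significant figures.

d_A = 1/0.2850″ = 3.5088 pc; d_B = 1/0.5270″ = 1.8975 pc.
|d_B − d_A| = |1.8975 − 3.5088| = 1.6113 pc = 1.6113 × 3.262 ly = 5.2561 ly.

5.256 ly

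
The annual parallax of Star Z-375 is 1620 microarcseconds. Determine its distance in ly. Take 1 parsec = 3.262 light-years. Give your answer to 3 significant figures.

p = 1620 microarcseconds = 0.001620 arcsec.
d = 1/p = 1/0.001620 = 617.28 pc.
In light-years: 617.28 × 3.262 = 2013.6 ly.

2010 ly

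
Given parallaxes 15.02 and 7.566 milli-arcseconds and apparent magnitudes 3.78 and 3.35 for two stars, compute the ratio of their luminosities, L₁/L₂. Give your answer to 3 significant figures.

d₁ = 1/p₁ = 1/0.01502″ = 66.578 pc; d₂ = 1/p₂ = 1/0.007566″ = 132.17 pc.
M₁ = m₁ − 5 log₁₀ d₁ + 5 = 3.78 − 9.1167 + 5 = -0.3367.
M₂ = 3.35 − 10.6057 + 5 = -2.2557.
L₁/L₂ = 10^(0.4(M₂ − M₁)) = 10^(0.4 × (-1.9190)) = 10^(-0.76760) = 0.17077.

L₁/L₂ = 0.171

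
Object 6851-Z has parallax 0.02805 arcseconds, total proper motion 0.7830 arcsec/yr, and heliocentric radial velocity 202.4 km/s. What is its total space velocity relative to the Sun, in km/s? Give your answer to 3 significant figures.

242 km/s

d = 1/p = 1/0.02805″ = 35.651 pc.
v_t = 4.740 μ d = 4.740 × 0.7830 × 35.651 = 132.32 km/s.
v = √(v_r² + v_t²) = √(202.4² + 132.32²) = √58474.3 = 241.81 km/s.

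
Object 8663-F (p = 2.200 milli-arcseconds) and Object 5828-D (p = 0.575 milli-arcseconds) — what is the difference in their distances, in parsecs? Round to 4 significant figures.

d_A = 1/0.002200″ = 454.55 pc; d_B = 1/0.0005750″ = 1739.1 pc.
|d_B − d_A| = |1739.1 − 454.55| = 1284.6 pc.

1285 pc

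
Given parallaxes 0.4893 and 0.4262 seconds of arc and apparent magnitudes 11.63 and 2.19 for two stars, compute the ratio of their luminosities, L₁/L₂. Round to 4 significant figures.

d₁ = 1/p₁ = 1/0.4893″ = 2.0437 pc; d₂ = 1/p₂ = 1/0.4262″ = 2.3463 pc.
M₁ = m₁ − 5 log₁₀ d₁ + 5 = 11.63 − 1.5521 + 5 = 15.0779.
M₂ = 2.19 − 1.8519 + 5 = 5.3381.
L₁/L₂ = 10^(0.4(M₂ − M₁)) = 10^(0.4 × (-9.7398)) = 10^(-3.89592) = 0.00012708.

L₁/L₂ = 0.0001271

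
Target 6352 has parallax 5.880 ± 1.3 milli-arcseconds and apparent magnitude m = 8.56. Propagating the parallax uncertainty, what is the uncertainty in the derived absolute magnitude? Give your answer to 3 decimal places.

M = m − 5 log₁₀ d + 5 = m + 5 log₁₀ p + 5, so ∂M/∂p = 5/(p ln 10).
σ_M = (5/ln 10) · (σ_p/p) = 2.1715 × 1.3/5.880 = 2.1715 × 0.22109 = 0.4801.

σ_M = 0.480 mag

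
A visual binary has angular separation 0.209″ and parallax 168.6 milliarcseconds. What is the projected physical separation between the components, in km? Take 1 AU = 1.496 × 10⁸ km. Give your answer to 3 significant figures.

d = 1/p = 1/0.1686″ = 5.9312 pc.
At distance d (pc), an angle of θ arcsec spans θ·d AU: s = 0.209 × 5.9312 = 1.2396 AU.
= 1.2396 × 1.496 × 10⁸ km = 1.8544 × 10^8 km.

1.85 × 10^8 km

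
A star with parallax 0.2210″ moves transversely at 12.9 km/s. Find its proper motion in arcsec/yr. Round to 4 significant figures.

d = 1/p = 1/0.2210″ = 4.5249 pc.
μ = v_t / (4.74 d) = 12.9 / (4.74 × 4.5249) = 12.9 / 21.448 = 0.60145 ″/yr.

0.6015 arcsec/yr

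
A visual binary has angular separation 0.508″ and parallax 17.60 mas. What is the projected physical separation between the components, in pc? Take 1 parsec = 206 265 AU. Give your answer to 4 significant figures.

0.0001399 pc

d = 1/p = 1/0.01760″ = 56.818 pc.
At distance d (pc), an angle of θ arcsec spans θ·d AU: s = 0.508 × 56.818 = 28.864 AU.
= 28.864 / 206265 = 0.00013994 pc.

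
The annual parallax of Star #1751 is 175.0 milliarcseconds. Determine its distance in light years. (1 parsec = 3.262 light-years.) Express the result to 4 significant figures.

18.64 light years

p = 175.0 milliarcseconds = 0.1750 arcsec.
d = 1/p = 1/0.1750 = 5.7143 pc.
In light-years: 5.7143 × 3.262 = 18.64 ly.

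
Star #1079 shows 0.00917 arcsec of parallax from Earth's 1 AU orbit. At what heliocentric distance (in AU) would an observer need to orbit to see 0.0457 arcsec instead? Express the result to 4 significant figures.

4.984 AU

Parallax scales linearly with baseline: p ∝ B, so B = p_target / p_Earth × 1 AU.
B = 0.0457 / 0.00917 = 4.9836 AU.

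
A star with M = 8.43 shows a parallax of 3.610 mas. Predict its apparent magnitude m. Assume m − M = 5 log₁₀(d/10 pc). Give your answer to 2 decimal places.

m = 15.64

d = 1/p = 1/0.003610″ = 277.01 pc.
m − M = 5 log₁₀ d − 5 = 5 log₁₀(277.01) − 5 = 12.2125 − 5 = 7.2125.
m = M + (m − M) = 8.43 + 7.2125 = 15.64.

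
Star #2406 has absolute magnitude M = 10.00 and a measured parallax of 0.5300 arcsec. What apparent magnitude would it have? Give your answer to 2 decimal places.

d = 1/p = 1/0.5300″ = 1.8868 pc.
m − M = 5 log₁₀ d − 5 = 5 log₁₀(1.8868) − 5 = 1.3786 − 5 = -3.6214.
m = M + (m − M) = 10.00 + (-3.6214) = 6.38.

m = 6.38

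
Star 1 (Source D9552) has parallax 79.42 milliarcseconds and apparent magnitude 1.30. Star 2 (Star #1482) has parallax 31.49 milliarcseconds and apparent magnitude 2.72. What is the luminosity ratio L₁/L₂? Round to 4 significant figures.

L₁/L₂ = 0.5814

d₁ = 1/p₁ = 1/0.07942″ = 12.591 pc; d₂ = 1/p₂ = 1/0.03149″ = 31.756 pc.
M₁ = m₁ − 5 log₁₀ d₁ + 5 = 1.30 − 5.5003 + 5 = 0.7997.
M₂ = 2.72 − 7.5091 + 5 = 0.2109.
L₁/L₂ = 10^(0.4(M₂ − M₁)) = 10^(0.4 × (-0.5888)) = 10^(-0.23552) = 0.58141.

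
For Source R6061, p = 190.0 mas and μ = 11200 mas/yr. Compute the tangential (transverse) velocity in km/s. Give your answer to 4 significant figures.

d = 1/p = 1/0.1900″ = 5.2632 pc.
μ = 11200 mas/yr = 11.2 ″/yr.
v_t = 4.74 × μ × d = 4.74 × 11.2 × 5.2632 = 279.41 km/s.

279.4 km/s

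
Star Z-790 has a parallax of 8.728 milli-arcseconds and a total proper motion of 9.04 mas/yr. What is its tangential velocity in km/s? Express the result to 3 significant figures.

4.91 km/s

d = 1/p = 1/0.008728″ = 114.57 pc.
μ = 9.04 mas/yr = 0.00904 ″/yr.
v_t = 4.74 × μ × d = 4.74 × 0.00904 × 114.57 = 4.9093 km/s.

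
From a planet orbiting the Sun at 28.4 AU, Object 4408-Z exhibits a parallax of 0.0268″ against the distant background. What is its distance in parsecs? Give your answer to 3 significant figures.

1060 pc

With baseline B (in AU) and parallax p (in arcsec), d = B/p parsecs.
d = 28.4 / 0.0268 = 1059.7 pc.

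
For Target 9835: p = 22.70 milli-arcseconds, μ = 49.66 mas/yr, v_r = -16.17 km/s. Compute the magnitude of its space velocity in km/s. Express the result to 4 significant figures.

d = 1/p = 1/0.02270″ = 44.053 pc.
μ = 49.66 mas/yr = 0.04966 ″/yr.
v_t = 4.740 μ d = 4.740 × 0.04966 × 44.053 = 10.37 km/s.
v = √(v_r² + v_t²) = √((-16.17)² + 10.37²) = √369.006 = 19.21 km/s.

19.21 km/s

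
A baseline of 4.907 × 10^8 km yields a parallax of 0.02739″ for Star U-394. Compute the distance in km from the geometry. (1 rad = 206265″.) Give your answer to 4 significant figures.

3.695 × 10^15 km

θ = 0.02739″ = 0.02739/206265 = 1.3279 × 10^-7 rad.
d = B/θ = (4.907 × 10^8) / (1.3279 × 10^-7) = 3.6953 × 10^15 km.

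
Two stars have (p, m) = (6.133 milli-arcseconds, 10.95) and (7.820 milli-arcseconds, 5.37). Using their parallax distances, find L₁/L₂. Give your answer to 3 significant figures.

d₁ = 1/p₁ = 1/0.006133″ = 163.05 pc; d₂ = 1/p₂ = 1/0.007820″ = 127.88 pc.
M₁ = m₁ − 5 log₁₀ d₁ + 5 = 10.95 − 11.0616 + 5 = 4.8884.
M₂ = 5.37 − 10.5340 + 5 = -0.1640.
L₁/L₂ = 10^(0.4(M₂ − M₁)) = 10^(0.4 × (-5.0524)) = 10^(-2.02096) = 0.0095288.

L₁/L₂ = 0.00953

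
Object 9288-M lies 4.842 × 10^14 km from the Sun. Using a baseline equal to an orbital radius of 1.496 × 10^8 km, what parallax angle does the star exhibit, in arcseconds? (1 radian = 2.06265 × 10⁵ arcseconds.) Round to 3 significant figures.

0.0637 arcsec

θ ≈ B/d = (1.496 × 10^8) / (4.842 × 10^14) = 3.0896 × 10^-7 rad.
In arcseconds: 3.0896 × 10^-7 × 206265 = 0.063728″.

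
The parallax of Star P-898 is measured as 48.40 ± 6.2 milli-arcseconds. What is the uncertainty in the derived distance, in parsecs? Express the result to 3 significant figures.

2.65 pc

d = 1/p, so σ_d = σ_p / p².
σ_d = 0.00620 / (0.04840)² = 0.00620 / 0.0023426 = 2.6466 pc.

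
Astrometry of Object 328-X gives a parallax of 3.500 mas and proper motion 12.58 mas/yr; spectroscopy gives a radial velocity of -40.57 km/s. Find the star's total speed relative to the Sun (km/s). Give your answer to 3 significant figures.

d = 1/p = 1/0.003500″ = 285.71 pc.
μ = 12.58 mas/yr = 0.01258 ″/yr.
v_t = 4.740 μ d = 4.740 × 0.01258 × 285.71 = 17.037 km/s.
v = √(v_r² + v_t²) = √((-40.57)² + 17.037²) = √1936.18 = 44.002 km/s.

44.0 km/s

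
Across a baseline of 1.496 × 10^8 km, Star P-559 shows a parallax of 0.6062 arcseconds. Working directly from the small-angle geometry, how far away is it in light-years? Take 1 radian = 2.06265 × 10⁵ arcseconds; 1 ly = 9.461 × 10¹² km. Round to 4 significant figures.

5.380 ly

θ = 0.6062″ = 0.6062/206265 = 2.9389 × 10^-6 rad.
d = B/θ = (1.496 × 10^8) / (2.9389 × 10^-6) = 5.0903 × 10^13 km = (5.0903 × 10^13) / (9.461 × 10^12) ly = 5.3803 ly.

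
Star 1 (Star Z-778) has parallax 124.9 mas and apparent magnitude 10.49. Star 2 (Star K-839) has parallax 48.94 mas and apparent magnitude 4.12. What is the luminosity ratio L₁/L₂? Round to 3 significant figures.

d₁ = 1/p₁ = 1/0.1249″ = 8.0064 pc; d₂ = 1/p₂ = 1/0.04894″ = 20.433 pc.
M₁ = m₁ − 5 log₁₀ d₁ + 5 = 10.49 − 4.5172 + 5 = 10.9728.
M₂ = 4.12 − 6.5517 + 5 = 2.5683.
L₁/L₂ = 10^(0.4(M₂ − M₁)) = 10^(0.4 × (-8.4045)) = 10^(-3.36180) = 0.00043471.

L₁/L₂ = 0.000435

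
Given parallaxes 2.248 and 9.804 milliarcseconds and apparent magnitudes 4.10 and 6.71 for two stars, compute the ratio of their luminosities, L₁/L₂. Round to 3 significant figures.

L₁/L₂ = 210

d₁ = 1/p₁ = 1/0.002248″ = 444.84 pc; d₂ = 1/p₂ = 1/0.009804″ = 102 pc.
M₁ = m₁ − 5 log₁₀ d₁ + 5 = 4.10 − 13.2410 + 5 = -4.1410.
M₂ = 6.71 − 10.0430 + 5 = 1.6670.
L₁/L₂ = 10^(0.4(M₂ − M₁)) = 10^(0.4 × 5.8080) = 10^2.32320 = 210.47.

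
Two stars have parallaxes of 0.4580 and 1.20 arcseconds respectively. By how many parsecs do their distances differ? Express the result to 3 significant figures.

d_A = 1/0.4580″ = 2.1834 pc; d_B = 1/1.200″ = 0.83333 pc.
|d_B − d_A| = |0.83333 − 2.1834| = 1.3501 pc.

1.35 pc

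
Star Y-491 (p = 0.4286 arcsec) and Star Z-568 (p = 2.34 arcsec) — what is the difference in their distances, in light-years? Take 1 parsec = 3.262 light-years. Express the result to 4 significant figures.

6.217 ly

d_A = 1/0.4286″ = 2.3332 pc; d_B = 1/2.340″ = 0.42735 pc.
|d_B − d_A| = |0.42735 − 2.3332| = 1.9059 pc = 1.9059 × 3.262 ly = 6.217 ly.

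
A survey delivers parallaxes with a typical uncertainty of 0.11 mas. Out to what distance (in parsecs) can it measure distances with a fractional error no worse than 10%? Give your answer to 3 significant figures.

909 pc

σ_d/d = σ_p/p, so the condition is σ_p/p ≤ 0.10, i.e. p ≥ σ_p/0.10.
p_min = 0.11/0.10 = 1.1 mas = 0.0011 arcsec.
d_max = 1/p_min = 1/0.0011 = 909.09 pc.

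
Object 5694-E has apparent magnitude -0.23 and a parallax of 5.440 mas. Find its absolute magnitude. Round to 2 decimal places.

d = 1/p = 1/0.005440″ = 183.82 pc.
m − M = 5 log₁₀(183.82) − 5 = 11.3220 − 5 = 6.3220.
M = m − (m − M) = -0.23 − 6.3220 = -6.55.

M = -6.55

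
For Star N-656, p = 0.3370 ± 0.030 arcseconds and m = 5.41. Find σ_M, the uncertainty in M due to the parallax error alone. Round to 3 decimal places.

M = m − 5 log₁₀ d + 5 = m + 5 log₁₀ p + 5, so ∂M/∂p = 5/(p ln 10).
σ_M = (5/ln 10) · (σ_p/p) = 2.1715 × 0.030/0.3370 = 2.1715 × 0.089021 = 0.19331.

σ_M = 0.193 mag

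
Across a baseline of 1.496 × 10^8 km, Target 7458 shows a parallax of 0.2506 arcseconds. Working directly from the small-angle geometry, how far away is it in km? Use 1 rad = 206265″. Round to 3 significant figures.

1.23 × 10^14 km

θ = 0.2506″ = 0.2506/206265 = 1.2149 × 10^-6 rad.
d = B/θ = (1.496 × 10^8) / (1.2149 × 10^-6) = 1.2314 × 10^14 km.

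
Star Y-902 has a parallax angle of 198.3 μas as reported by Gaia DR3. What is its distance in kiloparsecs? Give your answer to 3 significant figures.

5.04 kpc

p = 198.3 μas = 0.0001983 arcsec.
d = 1/p = 1/0.0001983 = 5042.9 pc.
= 5.0429 kpc.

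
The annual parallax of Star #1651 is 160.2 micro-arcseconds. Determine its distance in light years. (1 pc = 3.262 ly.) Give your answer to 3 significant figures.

20400 light years

p = 160.2 micro-arcseconds = 0.0001602 arcsec.
d = 1/p = 1/0.0001602 = 6242.2 pc.
In light-years: 6242.2 × 3.262 = 20362 ly.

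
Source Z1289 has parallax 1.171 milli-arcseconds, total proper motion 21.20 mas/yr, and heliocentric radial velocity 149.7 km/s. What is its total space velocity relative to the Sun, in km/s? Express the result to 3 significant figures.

d = 1/p = 1/0.001171″ = 853.97 pc.
μ = 21.20 mas/yr = 0.02120 ″/yr.
v_t = 4.740 μ d = 4.740 × 0.02120 × 853.97 = 85.814 km/s.
v = √(v_r² + v_t²) = √(149.7² + 85.814²) = √29774.1 = 172.55 km/s.

173 km/s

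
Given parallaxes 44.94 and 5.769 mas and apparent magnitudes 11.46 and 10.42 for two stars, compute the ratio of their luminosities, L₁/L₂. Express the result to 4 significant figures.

L₁/L₂ = 0.006323

d₁ = 1/p₁ = 1/0.04494″ = 22.252 pc; d₂ = 1/p₂ = 1/0.005769″ = 173.34 pc.
M₁ = m₁ − 5 log₁₀ d₁ + 5 = 11.46 − 6.7368 + 5 = 9.7232.
M₂ = 10.42 − 11.1945 + 5 = 4.2255.
L₁/L₂ = 10^(0.4(M₂ − M₁)) = 10^(0.4 × (-5.4977)) = 10^(-2.19908) = 0.006323.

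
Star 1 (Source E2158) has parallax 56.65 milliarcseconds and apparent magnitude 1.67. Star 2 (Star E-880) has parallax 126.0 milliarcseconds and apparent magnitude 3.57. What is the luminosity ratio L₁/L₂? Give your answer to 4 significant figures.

d₁ = 1/p₁ = 1/0.05665″ = 17.652 pc; d₂ = 1/p₂ = 1/0.1260″ = 7.9365 pc.
M₁ = m₁ − 5 log₁₀ d₁ + 5 = 1.67 − 6.2340 + 5 = 0.4360.
M₂ = 3.57 − 4.4981 + 5 = 4.0719.
L₁/L₂ = 10^(0.4(M₂ − M₁)) = 10^(0.4 × 3.6359) = 10^1.45436 = 28.468.

L₁/L₂ = 28.47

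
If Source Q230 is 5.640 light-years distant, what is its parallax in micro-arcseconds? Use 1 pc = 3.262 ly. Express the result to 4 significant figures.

d = 5.640 ly ÷ 3.262 = 1.729 pc.
p = 1/d = 1/1.729 = 0.57837 arcsec.
= 0.57837 × 10⁶ = 5.7837 × 10^5 μas.

578400 μas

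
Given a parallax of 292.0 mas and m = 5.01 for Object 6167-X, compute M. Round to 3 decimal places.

M = 7.337

d = 1/p = 1/0.2920″ = 3.4247 pc.
m − M = 5 log₁₀(3.4247) − 5 = 2.6731 − 5 = -2.3269.
M = m − (m − M) = 5.01 − (-2.3269) = 7.337.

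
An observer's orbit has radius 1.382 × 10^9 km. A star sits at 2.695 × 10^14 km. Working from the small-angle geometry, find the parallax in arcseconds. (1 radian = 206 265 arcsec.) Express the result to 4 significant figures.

1.058 arcsec

θ ≈ B/d = (1.382 × 10^9) / (2.695 × 10^14) = 5.1280 × 10^-6 rad.
In arcseconds: 5.1280 × 10^-6 × 206265 = 1.0577″.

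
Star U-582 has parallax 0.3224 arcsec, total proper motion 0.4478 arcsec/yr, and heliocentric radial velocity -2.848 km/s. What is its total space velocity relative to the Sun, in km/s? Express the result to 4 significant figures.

7.173 km/s

d = 1/p = 1/0.3224″ = 3.1017 pc.
v_t = 4.740 μ d = 4.740 × 0.4478 × 3.1017 = 6.5836 km/s.
v = √(v_r² + v_t²) = √((-2.848)² + 6.5836²) = √51.4549 = 7.1732 km/s.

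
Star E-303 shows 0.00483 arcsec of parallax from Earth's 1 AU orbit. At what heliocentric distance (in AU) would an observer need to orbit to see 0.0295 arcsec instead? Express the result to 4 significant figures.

Parallax scales linearly with baseline: p ∝ B, so B = p_target / p_Earth × 1 AU.
B = 0.0295 / 0.00483 = 6.1077 AU.

6.108 AU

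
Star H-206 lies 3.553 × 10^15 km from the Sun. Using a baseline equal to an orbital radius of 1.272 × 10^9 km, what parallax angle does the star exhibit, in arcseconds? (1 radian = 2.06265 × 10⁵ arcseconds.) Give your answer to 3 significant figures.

0.0738 arcsec

θ ≈ B/d = (1.272 × 10^9) / (3.553 × 10^15) = 3.5801 × 10^-7 rad.
In arcseconds: 3.5801 × 10^-7 × 206265 = 0.073845″.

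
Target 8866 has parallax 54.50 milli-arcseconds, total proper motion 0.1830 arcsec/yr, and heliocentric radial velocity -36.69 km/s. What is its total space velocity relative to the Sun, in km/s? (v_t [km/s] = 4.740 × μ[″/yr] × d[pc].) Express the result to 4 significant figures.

39.99 km/s

d = 1/p = 1/0.05450″ = 18.349 pc.
v_t = 4.740 μ d = 4.740 × 0.1830 × 18.349 = 15.916 km/s.
v = √(v_r² + v_t²) = √((-36.69)² + 15.916²) = √1599.48 = 39.993 km/s.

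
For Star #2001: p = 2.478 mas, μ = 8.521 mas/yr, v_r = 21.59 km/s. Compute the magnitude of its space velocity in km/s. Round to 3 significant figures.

d = 1/p = 1/0.002478″ = 403.55 pc.
μ = 8.521 mas/yr = 0.008521 ″/yr.
v_t = 4.740 μ d = 4.740 × 0.008521 × 403.55 = 16.299 km/s.
v = √(v_r² + v_t²) = √(21.59² + 16.299²) = √731.786 = 27.052 km/s.

27.1 km/s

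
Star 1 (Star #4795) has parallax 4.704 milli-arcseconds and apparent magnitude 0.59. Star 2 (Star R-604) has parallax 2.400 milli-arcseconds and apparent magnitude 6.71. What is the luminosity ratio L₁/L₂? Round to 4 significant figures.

d₁ = 1/p₁ = 1/0.004704″ = 212.59 pc; d₂ = 1/p₂ = 1/0.002400″ = 416.67 pc.
M₁ = m₁ − 5 log₁₀ d₁ + 5 = 0.59 − 11.6377 + 5 = -6.0477.
M₂ = 6.71 − 13.0990 + 5 = -1.3890.
L₁/L₂ = 10^(0.4(M₂ − M₁)) = 10^(0.4 × 4.6587) = 10^1.86348 = 73.026.

L₁/L₂ = 73.03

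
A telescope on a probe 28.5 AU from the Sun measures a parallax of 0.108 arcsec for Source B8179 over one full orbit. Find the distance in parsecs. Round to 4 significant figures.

With baseline B (in AU) and parallax p (in arcsec), d = B/p parsecs.
d = 28.5 / 0.108 = 263.89 pc.

263.9 pc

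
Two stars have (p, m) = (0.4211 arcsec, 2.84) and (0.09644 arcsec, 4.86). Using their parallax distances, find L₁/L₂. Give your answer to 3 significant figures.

L₁/L₂ = 0.337

d₁ = 1/p₁ = 1/0.4211″ = 2.3747 pc; d₂ = 1/p₂ = 1/0.09644″ = 10.369 pc.
M₁ = m₁ − 5 log₁₀ d₁ + 5 = 2.84 − 1.8780 + 5 = 5.9620.
M₂ = 4.86 − 5.0787 + 5 = 4.7813.
L₁/L₂ = 10^(0.4(M₂ − M₁)) = 10^(0.4 × (-1.1807)) = 10^(-0.47228) = 0.33707.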